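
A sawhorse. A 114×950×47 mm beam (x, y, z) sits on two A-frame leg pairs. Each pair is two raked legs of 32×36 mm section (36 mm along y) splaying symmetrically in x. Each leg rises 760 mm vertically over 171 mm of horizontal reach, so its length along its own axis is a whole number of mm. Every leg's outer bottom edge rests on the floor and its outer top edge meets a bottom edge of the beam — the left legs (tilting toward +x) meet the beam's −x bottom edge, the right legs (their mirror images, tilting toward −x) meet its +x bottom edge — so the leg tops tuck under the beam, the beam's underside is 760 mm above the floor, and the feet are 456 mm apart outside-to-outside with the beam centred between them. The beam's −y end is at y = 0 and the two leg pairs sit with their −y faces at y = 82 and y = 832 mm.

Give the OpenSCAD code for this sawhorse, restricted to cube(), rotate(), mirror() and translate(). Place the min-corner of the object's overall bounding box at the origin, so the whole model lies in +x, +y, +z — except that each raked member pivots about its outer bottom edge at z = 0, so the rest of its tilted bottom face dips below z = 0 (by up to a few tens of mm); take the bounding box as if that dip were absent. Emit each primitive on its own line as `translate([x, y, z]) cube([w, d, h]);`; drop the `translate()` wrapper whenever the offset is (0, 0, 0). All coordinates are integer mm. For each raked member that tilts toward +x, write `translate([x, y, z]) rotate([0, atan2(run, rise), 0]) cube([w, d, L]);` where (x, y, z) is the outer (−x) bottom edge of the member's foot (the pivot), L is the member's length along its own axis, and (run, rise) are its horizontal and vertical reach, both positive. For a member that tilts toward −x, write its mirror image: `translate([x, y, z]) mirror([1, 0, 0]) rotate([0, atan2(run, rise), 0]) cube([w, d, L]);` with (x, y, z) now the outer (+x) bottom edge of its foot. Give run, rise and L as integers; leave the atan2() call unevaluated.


// leg length = √(171² + 760²) = 779
// right-leg outer foot x = 2·171 + 114 = 456
// beam min-corner = (171, 0, 760)
translate([171, 0, 760]) cube([114, 950, 47]);
translate([0, 82, 0]) rotate([0, atan2(171, 760), 0]) cube([32, 36, 779]);
translate([456, 82, 0]) mirror([1, 0, 0]) rotate([0, atan2(171, 760), 0]) cube([32, 36, 779]);
translate([0, 832, 0]) rotate([0, atan2(171, 760), 0]) cube([32, 36, 779]);
translate([456, 832, 0]) mirror([1, 0, 0]) rotate([0, atan2(171, 760), 0]) cube([32, 36, 779]);


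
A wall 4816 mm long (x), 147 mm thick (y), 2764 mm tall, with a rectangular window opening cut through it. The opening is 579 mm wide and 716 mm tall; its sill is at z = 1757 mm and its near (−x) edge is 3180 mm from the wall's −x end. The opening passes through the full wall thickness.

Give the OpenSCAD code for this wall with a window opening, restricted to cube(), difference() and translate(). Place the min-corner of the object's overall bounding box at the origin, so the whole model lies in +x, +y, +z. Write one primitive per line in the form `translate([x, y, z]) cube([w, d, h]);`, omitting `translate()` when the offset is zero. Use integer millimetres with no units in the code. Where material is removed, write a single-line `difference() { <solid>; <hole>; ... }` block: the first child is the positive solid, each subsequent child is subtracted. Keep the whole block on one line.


difference() { cube([4816, 147, 2764]); translate([3180, 0, 1757]) cube([579, 147, 716]); }


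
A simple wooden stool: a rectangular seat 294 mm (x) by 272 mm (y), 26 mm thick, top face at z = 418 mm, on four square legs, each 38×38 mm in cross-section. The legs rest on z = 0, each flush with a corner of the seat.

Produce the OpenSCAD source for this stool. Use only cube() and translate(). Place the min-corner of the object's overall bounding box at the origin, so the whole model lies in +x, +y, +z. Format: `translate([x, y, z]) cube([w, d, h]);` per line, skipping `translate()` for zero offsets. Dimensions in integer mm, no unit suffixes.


// leg_h = 418 - 26 = 392
translate([0, 0, 392]) cube([294, 272, 26]);
cube([38, 38, 392]);
translate([256, 0, 0]) cube([38, 38, 392]);
translate([0, 234, 0]) cube([38, 38, 392]);
translate([256, 234, 0]) cube([38, 38, 392]);


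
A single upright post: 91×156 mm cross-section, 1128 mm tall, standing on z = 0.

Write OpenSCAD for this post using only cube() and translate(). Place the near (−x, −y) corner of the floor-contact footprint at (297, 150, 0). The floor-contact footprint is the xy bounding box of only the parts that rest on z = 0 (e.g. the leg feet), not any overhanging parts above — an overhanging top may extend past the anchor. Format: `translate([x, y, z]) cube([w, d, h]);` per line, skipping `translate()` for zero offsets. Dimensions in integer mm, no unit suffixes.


translate([297, 150, 0]) cube([91, 156, 1128]);


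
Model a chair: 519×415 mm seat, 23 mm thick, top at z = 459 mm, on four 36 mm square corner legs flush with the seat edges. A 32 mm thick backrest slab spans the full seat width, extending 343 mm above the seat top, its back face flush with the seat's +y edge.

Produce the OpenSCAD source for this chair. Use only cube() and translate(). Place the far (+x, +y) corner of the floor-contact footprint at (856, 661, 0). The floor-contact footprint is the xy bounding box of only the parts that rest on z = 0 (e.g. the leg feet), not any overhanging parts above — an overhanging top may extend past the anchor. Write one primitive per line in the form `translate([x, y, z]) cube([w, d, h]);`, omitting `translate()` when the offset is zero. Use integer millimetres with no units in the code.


translate([337, 246, 436]) cube([519, 415, 23]);
translate([337, 246, 0]) cube([36, 36, 436]);
translate([820, 246, 0]) cube([36, 36, 436]);
translate([337, 625, 0]) cube([36, 36, 436]);
translate([820, 625, 0]) cube([36, 36, 436]);
translate([337, 629, 459]) cube([519, 32, 343]);


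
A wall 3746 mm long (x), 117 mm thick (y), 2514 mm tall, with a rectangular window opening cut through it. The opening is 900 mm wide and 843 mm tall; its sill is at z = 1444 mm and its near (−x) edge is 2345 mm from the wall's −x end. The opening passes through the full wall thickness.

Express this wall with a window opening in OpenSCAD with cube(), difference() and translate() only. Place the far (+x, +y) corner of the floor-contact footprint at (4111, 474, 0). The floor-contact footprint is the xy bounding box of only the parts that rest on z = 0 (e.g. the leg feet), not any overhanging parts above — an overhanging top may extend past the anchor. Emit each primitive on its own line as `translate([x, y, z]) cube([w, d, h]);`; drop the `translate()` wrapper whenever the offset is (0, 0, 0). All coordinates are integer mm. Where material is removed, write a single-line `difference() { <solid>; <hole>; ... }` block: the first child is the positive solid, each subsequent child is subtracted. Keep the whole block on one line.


difference() { translate([365, 357, 0]) cube([3746, 117, 2514]); translate([2710, 357, 1444]) cube([900, 117, 843]); }


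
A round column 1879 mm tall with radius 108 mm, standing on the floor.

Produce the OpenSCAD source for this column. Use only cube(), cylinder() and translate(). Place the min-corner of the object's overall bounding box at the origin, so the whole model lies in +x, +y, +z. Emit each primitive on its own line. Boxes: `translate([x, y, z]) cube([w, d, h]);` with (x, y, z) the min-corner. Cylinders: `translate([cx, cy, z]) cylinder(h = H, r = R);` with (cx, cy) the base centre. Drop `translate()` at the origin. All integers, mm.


translate([108, 108, 0]) cylinder(h = 1879, r = 108);


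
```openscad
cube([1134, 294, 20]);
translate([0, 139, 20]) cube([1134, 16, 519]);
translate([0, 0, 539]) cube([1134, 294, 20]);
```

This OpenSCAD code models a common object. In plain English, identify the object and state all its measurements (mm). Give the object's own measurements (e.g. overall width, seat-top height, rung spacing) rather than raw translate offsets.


An I-beam lying along x, 1134 mm long. Overall section height 559 mm. Two flanges 294 mm wide (y) and 20 mm thick, one on the floor and one at the top; a web 16 mm thick runs between them, centred on the flange width.


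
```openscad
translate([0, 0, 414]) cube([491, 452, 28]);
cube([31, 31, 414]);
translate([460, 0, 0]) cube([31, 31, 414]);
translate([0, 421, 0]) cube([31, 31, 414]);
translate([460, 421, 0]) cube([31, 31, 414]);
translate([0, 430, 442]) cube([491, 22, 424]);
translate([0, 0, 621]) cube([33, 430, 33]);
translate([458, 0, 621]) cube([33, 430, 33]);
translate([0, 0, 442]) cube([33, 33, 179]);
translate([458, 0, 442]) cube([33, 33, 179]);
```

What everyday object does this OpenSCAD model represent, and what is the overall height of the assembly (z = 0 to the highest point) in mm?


A chair. The overall height is 866 mm.

A slab on four corner posts with a tall panel at the back — a chair. The seat slab sits at z = 414 with thickness 28, and the 424 mm backrest starts at the seat top, so the overall height is 414 + 28 + 424 = 866 mm.


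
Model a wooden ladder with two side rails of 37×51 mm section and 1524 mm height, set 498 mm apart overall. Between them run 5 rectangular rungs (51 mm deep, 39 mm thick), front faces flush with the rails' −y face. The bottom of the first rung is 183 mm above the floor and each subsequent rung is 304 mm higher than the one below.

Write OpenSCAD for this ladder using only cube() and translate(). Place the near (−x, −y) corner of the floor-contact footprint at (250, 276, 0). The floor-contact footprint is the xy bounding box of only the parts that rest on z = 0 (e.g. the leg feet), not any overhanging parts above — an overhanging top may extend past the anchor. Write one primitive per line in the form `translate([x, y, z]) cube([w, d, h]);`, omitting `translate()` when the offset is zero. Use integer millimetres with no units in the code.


// rung span = 498 - 2*37 = 424
// rung[k] z = 183 + k*304
translate([250, 276, 0]) cube([37, 51, 1524]);
translate([711, 276, 0]) cube([37, 51, 1524]);
translate([287, 276, 183]) cube([424, 51, 39]);
translate([287, 276, 487]) cube([424, 51, 39]);
translate([287, 276, 791]) cube([424, 51, 39]);
translate([287, 276, 1095]) cube([424, 51, 39]);
translate([287, 276, 1399]) cube([424, 51, 39]);


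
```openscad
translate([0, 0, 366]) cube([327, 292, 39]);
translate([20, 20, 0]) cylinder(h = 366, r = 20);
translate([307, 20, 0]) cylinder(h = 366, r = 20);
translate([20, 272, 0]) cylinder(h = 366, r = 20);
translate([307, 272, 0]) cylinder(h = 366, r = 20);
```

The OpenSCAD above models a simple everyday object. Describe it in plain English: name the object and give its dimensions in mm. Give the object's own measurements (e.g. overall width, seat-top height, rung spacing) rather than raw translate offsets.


A simple wooden stool: a rectangular seat 327 mm (x) by 292 mm (y), 39 mm thick, top face at z = 405 mm, on four round legs, each 40 mm in diameter. The legs rest on z = 0, each leg's axis is inset half a diameter from the nearest pair of seat edges (so the leg's bounding box is flush with the corner).


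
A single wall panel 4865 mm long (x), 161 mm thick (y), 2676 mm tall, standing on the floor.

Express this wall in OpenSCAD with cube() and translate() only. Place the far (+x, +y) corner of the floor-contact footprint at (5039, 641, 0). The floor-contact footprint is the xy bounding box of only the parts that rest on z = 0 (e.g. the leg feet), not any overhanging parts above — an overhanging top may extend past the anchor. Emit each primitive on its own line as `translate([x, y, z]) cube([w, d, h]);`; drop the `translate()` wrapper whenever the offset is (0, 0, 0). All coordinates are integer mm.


translate([174, 480, 0]) cube([4865, 161, 2676]);


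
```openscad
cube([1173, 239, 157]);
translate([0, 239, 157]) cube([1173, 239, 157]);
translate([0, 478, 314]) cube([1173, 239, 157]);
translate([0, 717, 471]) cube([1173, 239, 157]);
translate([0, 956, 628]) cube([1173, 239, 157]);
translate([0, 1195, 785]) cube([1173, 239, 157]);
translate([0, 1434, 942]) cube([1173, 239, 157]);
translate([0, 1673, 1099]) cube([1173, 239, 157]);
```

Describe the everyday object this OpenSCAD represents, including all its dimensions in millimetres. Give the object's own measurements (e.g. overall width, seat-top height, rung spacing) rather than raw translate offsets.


A straight staircase of 8 solid steps. Each step is 1173 mm wide (x), 239 mm deep (y, the going) and 157 mm tall (the rise). The first step rests on the floor; each subsequent step sits one going further in +y and one rise higher in +z, directly behind and above the previous step with no overlap.


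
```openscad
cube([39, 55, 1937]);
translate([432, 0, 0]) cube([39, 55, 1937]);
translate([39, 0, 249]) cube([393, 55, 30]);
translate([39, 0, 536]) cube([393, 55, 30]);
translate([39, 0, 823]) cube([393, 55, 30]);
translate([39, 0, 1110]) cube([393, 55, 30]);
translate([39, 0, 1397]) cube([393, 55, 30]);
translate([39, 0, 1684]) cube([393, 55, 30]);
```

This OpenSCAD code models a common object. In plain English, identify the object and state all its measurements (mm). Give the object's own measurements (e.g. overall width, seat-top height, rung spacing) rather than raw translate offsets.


A straight ladder. Two 39×55 mm vertical rails, 1937 mm tall, stand 471 mm apart (outside-to-outside) with their front faces coplanar on the −y side. 6 rungs, each 55 mm deep and 30 mm tall, span between the inner faces of the rails, front faces flush with the rails. The lowest rung's underside is at z = 249 mm and rungs are spaced 287 mm apart (underside to underside).


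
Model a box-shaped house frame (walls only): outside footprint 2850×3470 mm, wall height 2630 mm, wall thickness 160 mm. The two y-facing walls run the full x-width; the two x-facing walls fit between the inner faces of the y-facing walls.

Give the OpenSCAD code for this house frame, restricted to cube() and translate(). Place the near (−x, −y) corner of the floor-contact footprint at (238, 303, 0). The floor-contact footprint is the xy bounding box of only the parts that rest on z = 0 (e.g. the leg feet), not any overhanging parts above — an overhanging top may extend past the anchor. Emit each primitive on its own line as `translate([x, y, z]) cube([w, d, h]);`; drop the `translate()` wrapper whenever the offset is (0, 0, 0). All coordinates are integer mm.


translate([238, 303, 0]) cube([2850, 160, 2630]);
translate([238, 3613, 0]) cube([2850, 160, 2630]);
translate([238, 463, 0]) cube([160, 3150, 2630]);
translate([2928, 463, 0]) cube([160, 3150, 2630]);


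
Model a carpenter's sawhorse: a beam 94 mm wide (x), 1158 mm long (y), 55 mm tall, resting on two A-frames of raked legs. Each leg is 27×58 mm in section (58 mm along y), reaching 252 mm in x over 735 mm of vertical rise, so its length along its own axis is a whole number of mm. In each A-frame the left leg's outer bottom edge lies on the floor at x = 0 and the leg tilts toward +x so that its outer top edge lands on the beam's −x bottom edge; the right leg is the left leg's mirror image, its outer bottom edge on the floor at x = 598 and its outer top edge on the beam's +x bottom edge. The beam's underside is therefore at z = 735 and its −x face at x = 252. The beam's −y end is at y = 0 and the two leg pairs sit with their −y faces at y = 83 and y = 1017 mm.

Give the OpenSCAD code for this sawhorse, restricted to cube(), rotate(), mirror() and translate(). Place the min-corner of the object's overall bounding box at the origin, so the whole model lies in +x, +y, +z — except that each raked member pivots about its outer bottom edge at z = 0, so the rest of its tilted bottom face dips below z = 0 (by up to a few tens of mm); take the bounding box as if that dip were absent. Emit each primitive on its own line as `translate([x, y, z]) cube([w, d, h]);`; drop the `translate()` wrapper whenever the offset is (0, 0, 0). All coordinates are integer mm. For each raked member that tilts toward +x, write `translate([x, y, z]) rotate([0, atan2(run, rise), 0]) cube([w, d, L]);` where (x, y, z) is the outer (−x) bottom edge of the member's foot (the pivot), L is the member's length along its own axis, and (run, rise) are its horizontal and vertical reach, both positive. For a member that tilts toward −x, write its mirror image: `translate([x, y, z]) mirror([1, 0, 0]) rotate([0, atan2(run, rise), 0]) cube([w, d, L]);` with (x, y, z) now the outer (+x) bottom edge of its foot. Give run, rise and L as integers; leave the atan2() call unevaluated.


translate([252, 0, 735]) cube([94, 1158, 55]);
translate([0, 83, 0]) rotate([0, atan2(252, 735), 0]) cube([27, 58, 777]);
translate([598, 83, 0]) mirror([1, 0, 0]) rotate([0, atan2(252, 735), 0]) cube([27, 58, 777]);
translate([0, 1017, 0]) rotate([0, atan2(252, 735), 0]) cube([27, 58, 777]);
translate([598, 1017, 0]) mirror([1, 0, 0]) rotate([0, atan2(252, 735), 0]) cube([27, 58, 777]);


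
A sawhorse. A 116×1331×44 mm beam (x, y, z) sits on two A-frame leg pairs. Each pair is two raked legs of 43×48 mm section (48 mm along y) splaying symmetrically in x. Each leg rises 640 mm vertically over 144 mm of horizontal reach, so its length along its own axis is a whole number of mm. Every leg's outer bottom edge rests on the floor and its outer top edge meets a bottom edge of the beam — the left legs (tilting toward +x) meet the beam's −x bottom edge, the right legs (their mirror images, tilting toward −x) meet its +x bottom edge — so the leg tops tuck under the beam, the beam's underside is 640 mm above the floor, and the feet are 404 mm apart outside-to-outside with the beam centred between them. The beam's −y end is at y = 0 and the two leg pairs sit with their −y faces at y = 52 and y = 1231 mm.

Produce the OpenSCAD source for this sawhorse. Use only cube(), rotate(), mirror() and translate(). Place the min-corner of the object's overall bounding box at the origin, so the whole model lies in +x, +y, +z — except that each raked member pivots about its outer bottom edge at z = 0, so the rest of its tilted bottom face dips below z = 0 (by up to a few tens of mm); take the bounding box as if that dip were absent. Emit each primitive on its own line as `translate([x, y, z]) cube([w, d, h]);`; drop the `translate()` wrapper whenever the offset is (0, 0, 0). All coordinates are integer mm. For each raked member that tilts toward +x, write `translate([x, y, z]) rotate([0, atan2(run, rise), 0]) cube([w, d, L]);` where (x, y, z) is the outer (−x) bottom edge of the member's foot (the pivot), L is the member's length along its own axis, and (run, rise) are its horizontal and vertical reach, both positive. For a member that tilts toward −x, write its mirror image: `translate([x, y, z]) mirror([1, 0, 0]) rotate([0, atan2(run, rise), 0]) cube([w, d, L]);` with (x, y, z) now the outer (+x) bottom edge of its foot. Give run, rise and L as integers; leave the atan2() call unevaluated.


translate([144, 0, 640]) cube([116, 1331, 44]);
translate([0, 52, 0]) rotate([0, atan2(144, 640), 0]) cube([43, 48, 656]);
translate([404, 52, 0]) mirror([1, 0, 0]) rotate([0, atan2(144, 640), 0]) cube([43, 48, 656]);
translate([0, 1231, 0]) rotate([0, atan2(144, 640), 0]) cube([43, 48, 656]);
translate([404, 1231, 0]) mirror([1, 0, 0]) rotate([0, atan2(144, 640), 0]) cube([43, 48, 656]);


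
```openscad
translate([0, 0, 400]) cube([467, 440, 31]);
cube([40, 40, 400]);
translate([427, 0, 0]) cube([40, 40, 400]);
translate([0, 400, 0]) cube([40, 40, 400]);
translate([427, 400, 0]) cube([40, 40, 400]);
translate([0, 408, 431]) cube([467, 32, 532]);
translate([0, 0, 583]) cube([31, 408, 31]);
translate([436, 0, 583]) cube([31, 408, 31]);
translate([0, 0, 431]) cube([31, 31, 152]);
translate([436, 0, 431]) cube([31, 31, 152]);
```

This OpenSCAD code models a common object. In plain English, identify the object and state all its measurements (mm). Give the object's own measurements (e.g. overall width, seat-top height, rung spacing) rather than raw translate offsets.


A chair. The seat is a 467×440×31 mm slab with its top at z = 431 mm, on four 40×40 mm corner legs (flush with the seat edges, standing on z = 0). A flat backrest 32 mm thick, 532 mm tall, spans the full seat width and rises from the seat top along its +y edge, rear face flush with the rear of the seat. Two armrests of 31×31 mm section run along each side from the seat's front edge to the front of the backrest, top faces 183 mm above the seat top and outer faces flush with the seat's x-edges; a 31×31 mm post under the front of each armrest stands on the seat at the front corner.


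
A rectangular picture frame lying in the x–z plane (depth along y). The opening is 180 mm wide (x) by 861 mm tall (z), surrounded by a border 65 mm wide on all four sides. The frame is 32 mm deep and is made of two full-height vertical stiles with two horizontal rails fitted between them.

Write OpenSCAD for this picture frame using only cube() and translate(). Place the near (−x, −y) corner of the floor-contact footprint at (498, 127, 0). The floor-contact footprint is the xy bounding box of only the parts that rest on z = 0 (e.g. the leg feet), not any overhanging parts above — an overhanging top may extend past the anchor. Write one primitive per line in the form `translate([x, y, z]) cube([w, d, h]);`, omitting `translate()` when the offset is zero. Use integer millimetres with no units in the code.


translate([498, 127, 0]) cube([65, 32, 991]);
translate([743, 127, 0]) cube([65, 32, 991]);
translate([563, 127, 0]) cube([180, 32, 65]);
translate([563, 127, 926]) cube([180, 32, 65]);


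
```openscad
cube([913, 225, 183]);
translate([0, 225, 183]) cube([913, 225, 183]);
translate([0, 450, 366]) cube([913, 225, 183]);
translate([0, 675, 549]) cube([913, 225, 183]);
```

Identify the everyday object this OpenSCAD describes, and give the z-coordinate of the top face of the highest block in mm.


A staircase. The total rise is 732 mm.

4 identical blocks, each offset up and back from the previous — a staircase. Each step is 183 mm tall and there are 4 of them, so the total rise is 4 × 183 = 732 mm.


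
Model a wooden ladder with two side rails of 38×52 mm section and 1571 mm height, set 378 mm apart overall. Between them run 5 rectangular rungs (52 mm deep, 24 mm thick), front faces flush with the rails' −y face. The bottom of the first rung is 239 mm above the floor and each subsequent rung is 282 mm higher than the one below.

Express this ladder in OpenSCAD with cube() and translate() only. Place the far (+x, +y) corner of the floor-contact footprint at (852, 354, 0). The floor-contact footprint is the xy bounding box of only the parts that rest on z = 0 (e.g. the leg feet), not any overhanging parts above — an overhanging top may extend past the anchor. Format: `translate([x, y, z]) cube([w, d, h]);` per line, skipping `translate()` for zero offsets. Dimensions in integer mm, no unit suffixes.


// rung span = 378 - 2*38 = 302
// rung[k] z = 239 + k*282
translate([474, 302, 0]) cube([38, 52, 1571]);
translate([814, 302, 0]) cube([38, 52, 1571]);
translate([512, 302, 239]) cube([302, 52, 24]);
translate([512, 302, 521]) cube([302, 52, 24]);
translate([512, 302, 803]) cube([302, 52, 24]);
translate([512, 302, 1085]) cube([302, 52, 24]);
translate([512, 302, 1367]) cube([302, 52, 24]);


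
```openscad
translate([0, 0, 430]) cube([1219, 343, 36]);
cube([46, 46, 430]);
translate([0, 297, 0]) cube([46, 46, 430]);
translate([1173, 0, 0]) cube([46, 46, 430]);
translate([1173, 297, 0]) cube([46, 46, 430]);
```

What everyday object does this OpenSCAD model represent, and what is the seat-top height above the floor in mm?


A bench. The seat-top height is 466 mm.

A long slab on four corner posts — a bench. The slab sits at z = 430 with thickness 36, so the top is 430 + 36 = 466 mm.


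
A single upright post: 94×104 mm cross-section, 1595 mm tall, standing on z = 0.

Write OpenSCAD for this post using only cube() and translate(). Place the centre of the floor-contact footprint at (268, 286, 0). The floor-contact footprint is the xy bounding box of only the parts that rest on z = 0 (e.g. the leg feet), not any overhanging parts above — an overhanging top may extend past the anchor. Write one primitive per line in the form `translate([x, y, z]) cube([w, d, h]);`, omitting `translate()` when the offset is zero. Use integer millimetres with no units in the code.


translate([221, 234, 0]) cube([94, 104, 1595]);


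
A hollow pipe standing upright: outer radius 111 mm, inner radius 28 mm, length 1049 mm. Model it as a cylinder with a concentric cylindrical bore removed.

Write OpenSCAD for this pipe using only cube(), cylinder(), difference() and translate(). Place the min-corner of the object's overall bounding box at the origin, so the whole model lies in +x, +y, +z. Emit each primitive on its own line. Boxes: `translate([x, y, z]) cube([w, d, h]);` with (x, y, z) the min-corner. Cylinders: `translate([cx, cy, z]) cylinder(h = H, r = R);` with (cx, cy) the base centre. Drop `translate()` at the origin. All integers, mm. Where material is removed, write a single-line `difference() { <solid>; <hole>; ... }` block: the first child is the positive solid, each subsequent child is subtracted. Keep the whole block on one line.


difference() { translate([111, 111, 0]) cylinder(h = 1049, r = 111); translate([111, 111, 0]) cylinder(h = 1049, r = 28); }


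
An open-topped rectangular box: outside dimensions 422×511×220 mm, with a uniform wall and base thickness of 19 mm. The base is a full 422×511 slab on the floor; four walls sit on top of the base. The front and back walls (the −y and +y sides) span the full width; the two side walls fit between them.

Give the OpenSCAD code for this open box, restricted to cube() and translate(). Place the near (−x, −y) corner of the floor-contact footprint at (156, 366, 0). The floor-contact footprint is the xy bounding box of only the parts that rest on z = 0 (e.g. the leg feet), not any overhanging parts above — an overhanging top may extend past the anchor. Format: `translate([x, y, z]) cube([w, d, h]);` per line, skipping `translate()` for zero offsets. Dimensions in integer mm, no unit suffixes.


translate([156, 366, 0]) cube([422, 511, 19]);
translate([156, 366, 19]) cube([422, 19, 201]);
translate([156, 858, 19]) cube([422, 19, 201]);
translate([156, 385, 19]) cube([19, 473, 201]);
translate([559, 385, 19]) cube([19, 473, 201]);


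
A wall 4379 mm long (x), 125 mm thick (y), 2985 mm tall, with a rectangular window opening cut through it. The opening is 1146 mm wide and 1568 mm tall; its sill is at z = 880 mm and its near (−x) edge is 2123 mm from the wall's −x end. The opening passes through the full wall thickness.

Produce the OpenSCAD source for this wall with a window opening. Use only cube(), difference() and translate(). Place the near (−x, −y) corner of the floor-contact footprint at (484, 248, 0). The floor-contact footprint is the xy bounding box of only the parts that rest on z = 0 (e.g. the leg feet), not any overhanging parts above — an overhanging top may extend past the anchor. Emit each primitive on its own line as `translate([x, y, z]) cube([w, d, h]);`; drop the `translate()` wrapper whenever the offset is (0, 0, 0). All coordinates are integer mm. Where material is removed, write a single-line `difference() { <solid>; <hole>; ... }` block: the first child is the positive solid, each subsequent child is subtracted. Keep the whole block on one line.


difference() { translate([484, 248, 0]) cube([4379, 125, 2985]); translate([2607, 248, 880]) cube([1146, 125, 1568]); }


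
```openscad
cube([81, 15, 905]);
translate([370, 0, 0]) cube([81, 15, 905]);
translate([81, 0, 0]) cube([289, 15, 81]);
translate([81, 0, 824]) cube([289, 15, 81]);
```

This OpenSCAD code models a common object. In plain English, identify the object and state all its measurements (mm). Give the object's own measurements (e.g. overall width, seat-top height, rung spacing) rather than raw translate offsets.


A rectangular picture frame lying in the x–z plane (depth along y). The opening is 289 mm wide (x) by 743 mm tall (z), surrounded by a border 81 mm wide on all four sides. The frame is 15 mm deep and is made of two full-height vertical stiles with two horizontal rails fitted between them.


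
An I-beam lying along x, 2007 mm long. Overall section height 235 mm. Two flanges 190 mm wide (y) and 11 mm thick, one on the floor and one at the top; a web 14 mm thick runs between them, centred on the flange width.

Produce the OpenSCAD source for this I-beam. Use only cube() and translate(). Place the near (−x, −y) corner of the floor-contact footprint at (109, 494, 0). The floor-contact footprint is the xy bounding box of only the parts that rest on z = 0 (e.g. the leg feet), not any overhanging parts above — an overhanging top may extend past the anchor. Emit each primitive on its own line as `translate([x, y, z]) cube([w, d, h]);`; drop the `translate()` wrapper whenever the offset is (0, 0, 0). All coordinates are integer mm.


translate([109, 494, 0]) cube([2007, 190, 11]);
translate([109, 582, 11]) cube([2007, 14, 213]);
translate([109, 494, 224]) cube([2007, 190, 11]);


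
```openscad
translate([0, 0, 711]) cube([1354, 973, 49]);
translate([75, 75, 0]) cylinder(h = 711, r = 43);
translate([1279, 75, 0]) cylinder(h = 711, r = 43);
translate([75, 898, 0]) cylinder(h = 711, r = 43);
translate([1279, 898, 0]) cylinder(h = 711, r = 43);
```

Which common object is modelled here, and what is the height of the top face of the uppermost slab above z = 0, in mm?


A table. The table height is 760 mm.

A 1354×973×49 slab sits at z = 711 on four Ø86 mm round legs — a table. The top surface is at 711 + 49 = 760 mm.


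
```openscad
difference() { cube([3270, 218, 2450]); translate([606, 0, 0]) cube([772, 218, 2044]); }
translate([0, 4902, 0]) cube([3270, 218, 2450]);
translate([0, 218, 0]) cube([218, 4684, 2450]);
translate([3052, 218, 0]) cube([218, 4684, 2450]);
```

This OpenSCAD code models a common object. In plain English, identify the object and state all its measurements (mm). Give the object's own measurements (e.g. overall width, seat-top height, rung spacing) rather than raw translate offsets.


A single room: four walls, each 2450 mm tall and 218 mm thick, enclosing an outside footprint 3270×5120 mm (x × y), no floor or roof. The front and back walls (−y and +y sides) run the full x-width; the side walls fit between their inner faces. A door opening 772 mm wide and 2044 mm tall is cut through the front wall from the floor up, its −x edge 606 mm from the wall's −x end.


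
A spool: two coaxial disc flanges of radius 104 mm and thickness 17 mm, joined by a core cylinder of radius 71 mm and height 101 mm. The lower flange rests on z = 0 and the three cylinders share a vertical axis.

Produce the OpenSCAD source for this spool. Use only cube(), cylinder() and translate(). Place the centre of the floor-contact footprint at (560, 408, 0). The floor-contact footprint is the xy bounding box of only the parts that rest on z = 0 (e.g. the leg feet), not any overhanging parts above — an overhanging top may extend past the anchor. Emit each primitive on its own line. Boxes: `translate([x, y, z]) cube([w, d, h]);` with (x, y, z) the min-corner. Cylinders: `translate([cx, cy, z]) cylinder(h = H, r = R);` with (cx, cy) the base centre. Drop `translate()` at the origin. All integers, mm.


translate([560, 408, 0]) cylinder(h = 17, r = 104);
translate([560, 408, 17]) cylinder(h = 101, r = 71);
translate([560, 408, 118]) cylinder(h = 17, r = 104);


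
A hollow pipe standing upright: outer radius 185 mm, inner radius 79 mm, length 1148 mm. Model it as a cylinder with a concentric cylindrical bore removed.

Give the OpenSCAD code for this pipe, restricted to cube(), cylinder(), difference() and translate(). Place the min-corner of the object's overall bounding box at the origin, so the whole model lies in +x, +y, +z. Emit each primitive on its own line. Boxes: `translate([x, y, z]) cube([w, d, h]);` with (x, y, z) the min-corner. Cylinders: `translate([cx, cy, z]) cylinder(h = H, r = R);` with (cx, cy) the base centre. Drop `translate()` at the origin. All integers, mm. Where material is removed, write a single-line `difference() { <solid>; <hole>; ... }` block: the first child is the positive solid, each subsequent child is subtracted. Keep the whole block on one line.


difference() { translate([185, 185, 0]) cylinder(h = 1148, r = 185); translate([185, 185, 0]) cylinder(h = 1148, r = 79); }


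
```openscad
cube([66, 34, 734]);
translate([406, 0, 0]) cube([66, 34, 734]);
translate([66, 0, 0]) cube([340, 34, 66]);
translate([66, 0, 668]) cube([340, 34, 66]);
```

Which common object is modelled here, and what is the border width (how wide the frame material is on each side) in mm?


A picture frame. The border width is 66 mm.

Four thin pieces enclosing a rectangular opening — a picture frame. The two full-height stiles are 734 mm tall; the top rail sits at z = 668 and is 66 mm tall, so the border above the opening is 734 − 668 = 66 mm, matching the stile x-width.


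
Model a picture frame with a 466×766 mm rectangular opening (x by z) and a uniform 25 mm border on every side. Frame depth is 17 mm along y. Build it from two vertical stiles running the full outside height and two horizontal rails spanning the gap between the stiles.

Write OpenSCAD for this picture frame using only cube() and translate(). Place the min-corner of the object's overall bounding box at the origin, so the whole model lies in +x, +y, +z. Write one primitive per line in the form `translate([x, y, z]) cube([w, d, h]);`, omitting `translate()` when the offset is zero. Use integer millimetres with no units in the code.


cube([25, 17, 816]);
translate([491, 0, 0]) cube([25, 17, 816]);
translate([25, 0, 0]) cube([466, 17, 25]);
translate([25, 0, 791]) cube([466, 17, 25]);


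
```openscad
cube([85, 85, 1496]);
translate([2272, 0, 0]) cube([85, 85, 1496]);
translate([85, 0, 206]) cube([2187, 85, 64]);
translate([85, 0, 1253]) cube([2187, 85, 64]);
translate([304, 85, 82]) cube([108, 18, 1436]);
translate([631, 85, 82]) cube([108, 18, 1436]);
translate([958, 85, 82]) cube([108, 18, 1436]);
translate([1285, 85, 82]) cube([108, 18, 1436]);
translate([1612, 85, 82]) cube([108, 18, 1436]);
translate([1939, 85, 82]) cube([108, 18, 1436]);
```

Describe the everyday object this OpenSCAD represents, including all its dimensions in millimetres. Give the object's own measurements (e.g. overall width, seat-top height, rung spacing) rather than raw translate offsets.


A fence section. Two 85×85 mm posts, 1496 mm tall, stand on the floor with a clear span of 2187 mm between their inner faces. Two horizontal rails of 85×64 mm section span the gap between the posts with their undersides at z = 206 mm and z = 1253 mm, flush with the posts' −y face. 6 pickets, each 108 mm wide, 18 mm thick and 1436 mm tall, are fixed to the +y face of the rails with their bottoms at z = 82 mm, spaced across the span with a 219 mm gap after the −x post and between neighbouring pickets, with 225 mm left before the +x post.


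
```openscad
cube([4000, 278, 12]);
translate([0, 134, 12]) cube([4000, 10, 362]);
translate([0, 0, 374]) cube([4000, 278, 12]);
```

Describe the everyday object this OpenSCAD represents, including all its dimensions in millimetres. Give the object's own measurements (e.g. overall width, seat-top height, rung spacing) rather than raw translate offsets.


An I-beam lying along x, 4000 mm long. Overall section height 386 mm. Two flanges 278 mm wide (y) and 12 mm thick, one on the floor and one at the top; a web 10 mm thick runs between them, centred on the flange width.


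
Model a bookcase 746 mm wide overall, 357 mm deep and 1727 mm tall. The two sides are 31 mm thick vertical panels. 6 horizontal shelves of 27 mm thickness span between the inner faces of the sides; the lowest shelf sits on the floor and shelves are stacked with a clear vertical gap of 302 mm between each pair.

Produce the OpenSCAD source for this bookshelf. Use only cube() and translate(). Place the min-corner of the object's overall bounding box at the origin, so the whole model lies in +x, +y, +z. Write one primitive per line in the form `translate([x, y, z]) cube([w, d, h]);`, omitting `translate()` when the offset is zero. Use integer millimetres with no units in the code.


cube([31, 357, 1727]);
translate([715, 0, 0]) cube([31, 357, 1727]);
translate([31, 0, 0]) cube([684, 357, 27]);
translate([31, 0, 329]) cube([684, 357, 27]);
translate([31, 0, 658]) cube([684, 357, 27]);
translate([31, 0, 987]) cube([684, 357, 27]);
translate([31, 0, 1316]) cube([684, 357, 27]);
translate([31, 0, 1645]) cube([684, 357, 27]);


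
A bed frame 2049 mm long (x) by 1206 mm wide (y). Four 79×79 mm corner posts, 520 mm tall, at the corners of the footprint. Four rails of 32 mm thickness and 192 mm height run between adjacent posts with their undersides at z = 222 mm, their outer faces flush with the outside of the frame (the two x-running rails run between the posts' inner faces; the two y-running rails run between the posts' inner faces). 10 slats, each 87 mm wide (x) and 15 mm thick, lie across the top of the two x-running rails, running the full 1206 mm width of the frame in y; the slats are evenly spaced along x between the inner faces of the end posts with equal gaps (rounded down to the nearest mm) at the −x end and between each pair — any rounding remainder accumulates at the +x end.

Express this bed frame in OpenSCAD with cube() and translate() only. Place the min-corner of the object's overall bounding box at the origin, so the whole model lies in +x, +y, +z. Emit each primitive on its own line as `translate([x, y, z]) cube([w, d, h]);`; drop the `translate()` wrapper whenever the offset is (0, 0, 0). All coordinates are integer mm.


cube([79, 79, 520]);
translate([0, 1127, 0]) cube([79, 79, 520]);
translate([1970, 0, 0]) cube([79, 79, 520]);
translate([1970, 1127, 0]) cube([79, 79, 520]);
translate([79, 0, 222]) cube([1891, 32, 192]);
translate([79, 1174, 222]) cube([1891, 32, 192]);
translate([0, 79, 222]) cube([32, 1048, 192]);
translate([2017, 79, 222]) cube([32, 1048, 192]);
translate([171, 0, 414]) cube([87, 1206, 15]);
translate([350, 0, 414]) cube([87, 1206, 15]);
translate([529, 0, 414]) cube([87, 1206, 15]);
translate([708, 0, 414]) cube([87, 1206, 15]);
translate([887, 0, 414]) cube([87, 1206, 15]);
translate([1066, 0, 414]) cube([87, 1206, 15]);
translate([1245, 0, 414]) cube([87, 1206, 15]);
translate([1424, 0, 414]) cube([87, 1206, 15]);
translate([1603, 0, 414]) cube([87, 1206, 15]);
translate([1782, 0, 414]) cube([87, 1206, 15]);


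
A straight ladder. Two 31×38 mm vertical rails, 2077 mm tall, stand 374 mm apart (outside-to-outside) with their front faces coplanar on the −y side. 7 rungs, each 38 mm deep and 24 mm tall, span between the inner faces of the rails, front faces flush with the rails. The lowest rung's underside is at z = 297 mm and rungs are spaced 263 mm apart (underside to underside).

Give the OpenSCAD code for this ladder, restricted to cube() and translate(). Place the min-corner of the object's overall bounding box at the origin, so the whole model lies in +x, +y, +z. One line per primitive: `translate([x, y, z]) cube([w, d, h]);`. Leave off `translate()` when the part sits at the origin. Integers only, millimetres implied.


cube([31, 38, 2077]);
translate([343, 0, 0]) cube([31, 38, 2077]);
translate([31, 0, 297]) cube([312, 38, 24]);
translate([31, 0, 560]) cube([312, 38, 24]);
translate([31, 0, 823]) cube([312, 38, 24]);
translate([31, 0, 1086]) cube([312, 38, 24]);
translate([31, 0, 1349]) cube([312, 38, 24]);
translate([31, 0, 1612]) cube([312, 38, 24]);
translate([31, 0, 1875]) cube([312, 38, 24]);


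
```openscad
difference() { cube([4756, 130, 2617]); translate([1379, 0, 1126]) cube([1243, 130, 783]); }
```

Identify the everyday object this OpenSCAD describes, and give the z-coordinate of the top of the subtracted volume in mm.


A wall with a window opening. The window head height is 1909 mm.

A wall with a rectangular opening subtracted — a window. Sill at z = 1126, opening 783 mm tall, so the head is at 1126 + 783 = 1909 mm.
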